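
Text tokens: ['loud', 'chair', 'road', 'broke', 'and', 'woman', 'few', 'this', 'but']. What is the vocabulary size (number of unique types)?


Listing all tokens and tracking unique types:
  Token 1: 'loud' -> NEW (unique so far: 1)
  Token 2: 'chair' -> NEW (unique so far: 2)
  Token 3: 'road' -> NEW (unique so far: 3)
  Token 4: 'broke' -> NEW (unique so far: 4)
  Token 5: 'and' -> NEW (unique so far: 5)
  Token 6: 'woman' -> NEW (unique so far: 6)
  Token 7: 'few' -> NEW (unique so far: 7)
  Token 8: 'this' -> NEW (unique so far: 8)
  Token 9: 'but' -> NEW (unique so far: 9)
Unique types: ('and', 'broke', 'but', 'chair', 'few', 'loud', 'road', 'this', 'woman')
Vocabulary size: 9

9


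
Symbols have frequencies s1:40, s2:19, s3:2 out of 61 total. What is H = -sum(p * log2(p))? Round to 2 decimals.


Computing entropy H = -sum(p_i * log2(p_i)):
  s1: p = 40/61 = 0.6557, -p*log2(p) = 0.3992
  s2: p = 19/61 = 0.3115, -p*log2(p) = 0.5242
  s3: p = 2/61 = 0.0328, -p*log2(p) = 0.1617
H = sum of terms = 1.0851
Rounded to 2 decimals: 1.09

1.09


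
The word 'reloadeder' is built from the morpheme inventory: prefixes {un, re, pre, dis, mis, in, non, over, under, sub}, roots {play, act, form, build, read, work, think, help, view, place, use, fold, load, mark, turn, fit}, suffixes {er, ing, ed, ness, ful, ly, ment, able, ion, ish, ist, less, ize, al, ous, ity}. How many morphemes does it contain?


Segmenting 'reloadeder' against the inventory:
  're' -> prefix (morpheme 1)
  'load' -> root (morpheme 2)
  'ed' -> suffix (morpheme 3)
  'er' -> suffix (morpheme 4)
Total morphemes: 4

4


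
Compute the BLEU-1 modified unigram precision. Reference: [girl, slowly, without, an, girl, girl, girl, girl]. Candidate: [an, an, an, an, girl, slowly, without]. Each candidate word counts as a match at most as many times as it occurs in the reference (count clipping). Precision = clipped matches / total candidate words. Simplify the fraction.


Reference word counts: {'an': 1, 'girl': 5, 'slowly': 1, 'without': 1}
Checking each candidate word (with clipping):
  'an' -> in reference (ref count 1, used 1/1) -> match (matches: 1)
  'an' -> ref count 1 already used up (1/1) -> clipped, no match (matches: 1)
  'an' -> ref count 1 already used up (1/1) -> clipped, no match (matches: 1)
  'an' -> ref count 1 already used up (1/1) -> clipped, no match (matches: 1)
  'girl' -> in reference (ref count 5, used 1/5) -> match (matches: 2)
  'slowly' -> in reference (ref count 1, used 1/1) -> match (matches: 3)
  'without' -> in reference (ref count 1, used 1/1) -> match (matches: 4)
Clipped matches: 4, Candidate length: 7
Precision = 4/7

4/7


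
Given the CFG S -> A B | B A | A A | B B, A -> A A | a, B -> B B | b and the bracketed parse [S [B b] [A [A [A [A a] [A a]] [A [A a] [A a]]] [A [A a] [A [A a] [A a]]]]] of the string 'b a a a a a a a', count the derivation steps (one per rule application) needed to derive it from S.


Every bracketed nonterminal node [X ...] in the tree is produced by exactly one rule application.
Reading the tree off as a leftmost derivation:
  Step 1: S  =>  B A   (applied S -> B A)
  Step 2: B A  =>  b A   (applied B -> b)
  Step 3: b A  =>  b A A   (applied A -> A A)
  Step 4: b A A  =>  b A A A   (applied A -> A A)
  Step 5: b A A A  =>  b A A A A   (applied A -> A A)
  Step 6: b A A A A  =>  b a A A A   (applied A -> a)
  Step 7: b a A A A  =>  b a a A A   (applied A -> a)
  Step 8: b a a A A  =>  b a a A A A   (applied A -> A A)
  Step 9: b a a A A A  =>  b a a a A A   (applied A -> a)
  Step 10: b a a a A A  =>  b a a a a A   (applied A -> a)
  Step 11: b a a a a A  =>  b a a a a A A   (applied A -> A A)
  Step 12: b a a a a A A  =>  b a a a a a A   (applied A -> a)
  Step 13: b a a a a a A  =>  b a a a a a A A   (applied A -> A A)
  Step 14: b a a a a a A A  =>  b a a a a a a A   (applied A -> a)
  Step 15: b a a a a a a A  =>  b a a a a a a a   (applied A -> a)
Final yield: b a a a a a a a
Total rewrite steps: 15

15


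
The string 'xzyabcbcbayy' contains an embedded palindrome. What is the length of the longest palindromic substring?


Scanning 'xzyabcbcbayy' for palindromic substrings.
Substring at positions 2-10: 'yabcbcbay'.
Check: reverse('yabcbcbay') = 'yabcbcbay' -> palindrome confirmed.
Neighbouring characters ('z' / 'y') break symmetry, so it cannot extend further.
No longer palindromic substring exists; longest length = 9

9


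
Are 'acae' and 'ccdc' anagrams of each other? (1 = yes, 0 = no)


Sort characters of 'acae': 'aace'
Sort characters of 'ccdc': 'cccd'
Sorted forms differ -> they are NOT anagrams
Result: 0

0


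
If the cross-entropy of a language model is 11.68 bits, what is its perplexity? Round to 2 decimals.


Perplexity formula: PP = 2^H
H = 11.68
PP = 2^11.68
Decompose: 2^11.68 = 2^11 * 2^0.68
2^11 = 2048, 2^0.68 ~ 1.6021398
PP ~ 2048 * 1.6021398 = 3281.1823104
Rounded to 2 decimals: 3281.18

3281.18


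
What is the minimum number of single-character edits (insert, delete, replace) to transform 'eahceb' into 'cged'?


Building DP table for s1='eahceb' (len 6) and s2='cged' (len 4):
       c  g  e  d
    0  1  2  3  4
  e 1  1  2  2  3
  a 2  2  2  3  3
  h 3  3  3  3  4
  c 4  3  4  4  4
  e 5  4  4  4  5
  b 6  5  5  5  5
Edit distance = dp[6][4] = 5

5


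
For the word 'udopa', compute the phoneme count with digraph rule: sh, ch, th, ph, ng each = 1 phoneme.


Parsing 'udopa' greedily, digraphs first:
  'u' -> vowel phoneme (phonemes so far: 1)
  'd' -> consonant phoneme (phonemes so far: 2)
  'o' -> vowel phoneme (phonemes so far: 3)
  'p' -> consonant phoneme (phonemes so far: 4)
  'a' -> vowel phoneme (phonemes so far: 5)
Total phonemes: 5

5


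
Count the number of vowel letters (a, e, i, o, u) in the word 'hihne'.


Scanning each character of 'hihne':
  Position 1: 'h' -> consonant (running count: 0)
  Position 2: 'i' -> vowel (running count: 1)
  Position 3: 'h' -> consonant (running count: 1)
  Position 4: 'n' -> consonant (running count: 1)
  Position 5: 'e' -> vowel (running count: 2)
Total vowels: 2

2


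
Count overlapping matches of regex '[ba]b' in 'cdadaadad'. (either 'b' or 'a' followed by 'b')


Pattern: [ba]b means either 'b' or 'a' followed by 'b'.
Scanning 'cdadaadad' position-by-position:
  Pos 0: window 'cd' -> no
  Pos 1: window 'da' -> no
  Pos 2: window 'ad' -> no
  Pos 3: window 'da' -> no
  Pos 4: window 'aa' -> no
  Pos 5: window 'ad' -> no
  Pos 6: window 'da' -> no
  Pos 7: window 'ad' -> no
  Pos 8: window 'd' -> no
Total matches: 0

0


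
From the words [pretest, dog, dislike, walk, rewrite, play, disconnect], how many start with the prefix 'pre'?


Checking each word for prefix 'pre':
  'pretest' -> YES, starts with 'pre' (count: 1)
  'dog' -> no (count: 1)
  'dislike' -> no (count: 1)
  'walk' -> no (count: 1)
  'rewrite' -> no (count: 1)
  'play' -> no (count: 1)
  'disconnect' -> no (count: 1)
Total with prefix 'pre': 1

1


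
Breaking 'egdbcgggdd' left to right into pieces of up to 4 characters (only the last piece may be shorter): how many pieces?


'egdbcgggdd' has 10 characters.
Chunking with max size 4:
  Chunk 1: 'egdb' (positions 0-3)
  Chunk 2: 'cggg' (positions 4-7)
  Chunk 3: 'dd' (positions 8-9)
Total chunks: ceil(10 / 4) = 3

3


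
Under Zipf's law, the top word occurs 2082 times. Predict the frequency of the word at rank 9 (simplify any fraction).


Zipf's law: freq(rank) = f1 / rank
f1 = 2082, rank = 9
freq = 2082 / 9
GCD(2082, 9) = 3
Simplified: 694/3

694/3


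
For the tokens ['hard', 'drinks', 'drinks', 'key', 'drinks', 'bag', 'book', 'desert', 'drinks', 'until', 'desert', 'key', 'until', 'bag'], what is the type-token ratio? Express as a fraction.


Tokens: 14
Unique types: ('bag', 'book', 'desert', 'drinks', 'hard', 'key', 'until') = 7
TTR = 7/14
Simplify: divide both by 7 -> 1/2
TTR = 1/2

1/2


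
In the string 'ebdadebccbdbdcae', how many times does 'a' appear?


Scanning 'ebdadebccbdbdcae' for 'a':
  Position 3: 'a' -> MATCH (count: 1)
  Position 14: 'a' -> MATCH (count: 2)
Total occurrences of 'a': 2

2


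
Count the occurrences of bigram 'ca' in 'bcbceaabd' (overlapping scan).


Scanning 'bcbceaabd' for bigram 'ca':
  Position 0: 'bc' -> no
  Position 1: 'cb' -> no
  Position 2: 'bc' -> no
  Position 3: 'ce' -> no
  Position 4: 'ea' -> no
  Position 5: 'aa' -> no
  Position 6: 'ab' -> no
  Position 7: 'bd' -> no
Total matches: 0

0


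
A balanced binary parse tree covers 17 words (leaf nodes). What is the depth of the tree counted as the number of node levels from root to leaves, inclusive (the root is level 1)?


In a balanced binary tree with n leaves the deepest leaf is ceil(log2(n)) edges below the root,
so counting node levels inclusive of root and leaves gives ceil(log2(n)) + 1 levels.
log2(17) = 4.0875
ceil(4.0875) = 5
levels = 5 + 1 = 6

6


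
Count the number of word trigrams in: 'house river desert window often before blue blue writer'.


Word trigrams from [9] words:
  Trigram 1: (house river desert)
  Trigram 2: (river desert window)
  Trigram 3: (desert window often)
  Trigram 4: (window often before)
  Trigram 5: (often before blue)
  Trigram 6: (before blue blue)
  Trigram 7: (blue blue writer)
Total word trigrams: 9 - 2 = 7

7


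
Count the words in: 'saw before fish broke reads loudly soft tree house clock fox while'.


Counting words by splitting on spaces:
  Word 1: 'saw'
  Word 2: 'before'
  Word 3: 'fish'
  Word 4: 'broke'
  Word 5: 'reads'
  Word 6: 'loudly'
  Word 7: 'soft'
  Word 8: 'tree'
  Word 9: 'house'
  Word 10: 'clock'
  Word 11: 'fox'
  Word 12: 'while'
Total words: 12

12


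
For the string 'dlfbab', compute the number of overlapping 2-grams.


String 'dlfbab' has length L = 6.
Number of overlapping n-grams = L - n + 1
Substituting: 6 - 2 + 1 = 5

5


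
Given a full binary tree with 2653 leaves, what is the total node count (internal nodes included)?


Leaf nodes (terminals): 2653
Internal nodes = n - 1 = 2653 - 1 = 2652
Total = leaves + internal = 2653 + 2652 = 5305

5305


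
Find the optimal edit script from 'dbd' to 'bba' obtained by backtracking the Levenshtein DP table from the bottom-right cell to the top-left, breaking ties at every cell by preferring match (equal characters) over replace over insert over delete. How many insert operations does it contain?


Edit distance = 2. Backtracking from cell (3, 3) with preference match > replace > insert > delete,
then listing the resulting alignment 'dbd' -> 'bba' left to right:
  Step 1: replace d->b
  Step 2: keep 'b'
  Step 3: replace d->a
Total insertions: 0

0


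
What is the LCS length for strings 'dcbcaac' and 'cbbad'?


DP table for LCS of 'dcbcaac' and 'cbbad':
       c  b  b  a  d
    0  0  0  0  0  0
  d 0  0  0  0  0  1
  c 0  1  1  1  1  1
  b 0  1  2  2  2  2
  c 0  1  2  2  2  2
  a 0  1  2  2  3  3
  a 0  1  2  2  3  3
  c 0  1  2  2  3  3
LCS: 'cba'
LCS length = 3

3


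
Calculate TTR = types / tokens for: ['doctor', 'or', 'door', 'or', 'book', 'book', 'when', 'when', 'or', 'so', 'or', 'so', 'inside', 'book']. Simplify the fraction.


Tokens: 14
Unique types: ('book', 'doctor', 'door', 'inside', 'or', 'so', 'when') = 7
TTR = 7/14
Simplify: divide both by 7 -> 1/2
TTR = 1/2

1/2


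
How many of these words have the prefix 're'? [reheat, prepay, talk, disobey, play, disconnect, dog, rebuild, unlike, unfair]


Checking each word for prefix 're':
  'reheat' -> YES, starts with 're' (count: 1)
  'prepay' -> no (count: 1)
  'talk' -> no (count: 1)
  'disobey' -> no (count: 1)
  'play' -> no (count: 1)
  'disconnect' -> no (count: 1)
  'dog' -> no (count: 1)
  'rebuild' -> YES, starts with 're' (count: 2)
  'unlike' -> no (count: 2)
  'unfair' -> no (count: 2)
Total with prefix 're': 2

2


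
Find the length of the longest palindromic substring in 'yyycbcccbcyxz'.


Scanning 'yyycbcccbcyxz' for palindromic substrings.
Substring at positions 2-10: 'ycbcccbcy'.
Check: reverse('ycbcccbcy') = 'ycbcccbcy' -> palindrome confirmed.
Neighbouring characters ('y' / 'x') break symmetry, so it cannot extend further.
No longer palindromic substring exists; longest length = 9

9


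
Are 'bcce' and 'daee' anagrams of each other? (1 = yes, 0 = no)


Sort characters of 'bcce': 'bcce'
Sort characters of 'daee': 'adee'
Sorted forms differ -> they are NOT anagrams
Result: 0

0


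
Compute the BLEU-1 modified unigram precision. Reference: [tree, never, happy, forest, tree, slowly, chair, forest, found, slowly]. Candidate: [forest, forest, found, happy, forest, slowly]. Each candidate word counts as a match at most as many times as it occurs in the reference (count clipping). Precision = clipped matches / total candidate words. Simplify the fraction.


Reference word counts: {'chair': 1, 'forest': 2, 'found': 1, 'happy': 1, 'never': 1, 'slowly': 2, 'tree': 2}
Checking each candidate word (with clipping):
  'forest' -> in reference (ref count 2, used 1/2) -> match (matches: 1)
  'forest' -> in reference (ref count 2, used 2/2) -> match (matches: 2)
  'found' -> in reference (ref count 1, used 1/1) -> match (matches: 3)
  'happy' -> in reference (ref count 1, used 1/1) -> match (matches: 4)
  'forest' -> ref count 2 already used up (2/2) -> clipped, no match (matches: 4)
  'slowly' -> in reference (ref count 2, used 1/2) -> match (matches: 5)
Clipped matches: 5, Candidate length: 6
Precision = 5/6

5/6


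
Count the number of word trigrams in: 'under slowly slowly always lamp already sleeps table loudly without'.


Word trigrams from [10] words:
  Trigram 1: (under slowly slowly)
  Trigram 2: (slowly slowly always)
  Trigram 3: (slowly always lamp)
  Trigram 4: (always lamp already)
  Trigram 5: (lamp already sleeps)
  Trigram 6: (already sleeps table)
  Trigram 7: (sleeps table loudly)
  Trigram 8: (table loudly without)
Total word trigrams: 10 - 2 = 8

8


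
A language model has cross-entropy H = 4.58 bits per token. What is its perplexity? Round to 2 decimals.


Perplexity formula: PP = 2^H
H = 4.58
PP = 2^4.58
Decompose: 2^4.58 = 2^4 * 2^0.58
2^4 = 16, 2^0.58 ~ 1.4948492
PP ~ 16 * 1.4948492 = 23.9175872
Rounded to 2 decimals: 23.92

23.92


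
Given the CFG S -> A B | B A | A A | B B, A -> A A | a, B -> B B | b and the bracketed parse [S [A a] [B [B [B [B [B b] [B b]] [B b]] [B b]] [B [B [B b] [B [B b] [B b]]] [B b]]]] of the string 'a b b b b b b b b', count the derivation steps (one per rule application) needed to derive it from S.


Every bracketed nonterminal node [X ...] in the tree is produced by exactly one rule application.
Reading the tree off as a leftmost derivation:
  Step 1: S  =>  A B   (applied S -> A B)
  Step 2: A B  =>  a B   (applied A -> a)
  Step 3: a B  =>  a B B   (applied B -> B B)
  Step 4: a B B  =>  a B B B   (applied B -> B B)
  Step 5: a B B B  =>  a B B B B   (applied B -> B B)
  Step 6: a B B B B  =>  a B B B B B   (applied B -> B B)
  Step 7: a B B B B B  =>  a b B B B B   (applied B -> b)
  Step 8: a b B B B B  =>  a b b B B B   (applied B -> b)
  Step 9: a b b B B B  =>  a b b b B B   (applied B -> b)
  Step 10: a b b b B B  =>  a b b b b B   (applied B -> b)
  Step 11: a b b b b B  =>  a b b b b B B   (applied B -> B B)
  Step 12: a b b b b B B  =>  a b b b b B B B   (applied B -> B B)
  Step 13: a b b b b B B B  =>  a b b b b b B B   (applied B -> b)
  Step 14: a b b b b b B B  =>  a b b b b b B B B   (applied B -> B B)
  Step 15: a b b b b b B B B  =>  a b b b b b b B B   (applied B -> b)
  Step 16: a b b b b b b B B  =>  a b b b b b b b B   (applied B -> b)
  Step 17: a b b b b b b b B  =>  a b b b b b b b b   (applied B -> b)
Final yield: a b b b b b b b b
Total rewrite steps: 17

17


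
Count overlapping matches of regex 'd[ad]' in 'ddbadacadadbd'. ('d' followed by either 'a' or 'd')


Pattern: d[ad] means 'd' followed by either 'a' or 'd'.
Scanning 'ddbadacadadbd' position-by-position:
  Pos 0: window 'dd' -> MATCH
  Pos 1: window 'db' -> no
  Pos 2: window 'ba' -> no
  Pos 3: window 'ad' -> no
  Pos 4: window 'da' -> MATCH
  Pos 5: window 'ac' -> no
  Pos 6: window 'ca' -> no
  Pos 7: window 'ad' -> no
  Pos 8: window 'da' -> MATCH
  Pos 9: window 'ad' -> no
  Pos 10: window 'db' -> no
  Pos 11: window 'bd' -> no
  Pos 12: window 'd' -> no
Total matches: 3

3


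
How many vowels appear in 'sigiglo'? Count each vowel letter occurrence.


Scanning each character of 'sigiglo':
  Position 1: 's' -> consonant (running count: 0)
  Position 2: 'i' -> vowel (running count: 1)
  Position 3: 'g' -> consonant (running count: 1)
  Position 4: 'i' -> vowel (running count: 2)
  Position 5: 'g' -> consonant (running count: 2)
  Position 6: 'l' -> consonant (running count: 2)
  Position 7: 'o' -> vowel (running count: 3)
Total vowels: 3

3


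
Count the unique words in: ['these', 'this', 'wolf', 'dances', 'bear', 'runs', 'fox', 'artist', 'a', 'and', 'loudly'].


Listing all tokens and tracking unique types:
  Token 1: 'these' -> NEW (unique so far: 1)
  Token 2: 'this' -> NEW (unique so far: 2)
  Token 3: 'wolf' -> NEW (unique so far: 3)
  Token 4: 'dances' -> NEW (unique so far: 4)
  Token 5: 'bear' -> NEW (unique so far: 5)
  Token 6: 'runs' -> NEW (unique so far: 6)
  Token 7: 'fox' -> NEW (unique so far: 7)
  Token 8: 'artist' -> NEW (unique so far: 8)
  Token 9: 'a' -> NEW (unique so far: 9)
  Token 10: 'and' -> NEW (unique so far: 10)
  Token 11: 'loudly' -> NEW (unique so far: 11)
Unique types: ('a', 'and', 'artist', 'bear', 'dances', 'fox', 'loudly', 'runs', 'these', 'this', 'wolf')
Vocabulary size: 11

11


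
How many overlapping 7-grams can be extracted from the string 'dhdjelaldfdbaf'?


String 'dhdjelaldfdbaf' has length L = 14.
Number of overlapping n-grams = L - n + 1
Substituting: 14 - 7 + 1 = 8

8


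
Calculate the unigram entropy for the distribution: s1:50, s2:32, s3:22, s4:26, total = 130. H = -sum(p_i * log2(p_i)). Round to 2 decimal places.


Computing entropy H = -sum(p_i * log2(p_i)):
  s1: p = 50/130 = 0.3846, -p*log2(p) = 0.5302
  s2: p = 32/130 = 0.2462, -p*log2(p) = 0.4978
  s3: p = 22/130 = 0.1692, -p*log2(p) = 0.4337
  s4: p = 26/130 = 0.2000, -p*log2(p) = 0.4644
H = sum of terms = 1.9261
Rounded to 2 decimals: 1.93

1.93


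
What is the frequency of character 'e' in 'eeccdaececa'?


Scanning 'eeccdaececa' for 'e':
  Position 0: 'e' -> MATCH (count: 1)
  Position 1: 'e' -> MATCH (count: 2)
  Position 6: 'e' -> MATCH (count: 3)
  Position 8: 'e' -> MATCH (count: 4)
Total occurrences of 'e': 4

4


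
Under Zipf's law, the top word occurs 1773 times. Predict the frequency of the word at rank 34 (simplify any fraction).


Zipf's law: freq(rank) = f1 / rank
f1 = 1773, rank = 34
freq = 1773 / 34
GCD(1773, 34) = 1
Simplified: 1773/34

1773/34


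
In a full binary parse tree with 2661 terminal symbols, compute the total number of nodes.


Leaf nodes (terminals): 2661
Internal nodes = n - 1 = 2661 - 1 = 2660
Total = leaves + internal = 2661 + 2660 = 5321

5321


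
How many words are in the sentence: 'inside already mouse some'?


Counting words by splitting on spaces:
  Word 1: 'inside'
  Word 2: 'already'
  Word 3: 'mouse'
  Word 4: 'some'
Total words: 4

4


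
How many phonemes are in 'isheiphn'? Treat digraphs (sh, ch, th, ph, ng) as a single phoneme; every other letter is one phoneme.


Parsing 'isheiphn' greedily, digraphs first:
  'i' -> vowel phoneme (phonemes so far: 1)
  'sh' -> digraph (1 consonant phoneme) (phonemes so far: 2)
  'e' -> vowel phoneme (phonemes so far: 3)
  'i' -> vowel phoneme (phonemes so far: 4)
  'ph' -> digraph (1 consonant phoneme) (phonemes so far: 5)
  'n' -> consonant phoneme (phonemes so far: 6)
Total phonemes: 6

6


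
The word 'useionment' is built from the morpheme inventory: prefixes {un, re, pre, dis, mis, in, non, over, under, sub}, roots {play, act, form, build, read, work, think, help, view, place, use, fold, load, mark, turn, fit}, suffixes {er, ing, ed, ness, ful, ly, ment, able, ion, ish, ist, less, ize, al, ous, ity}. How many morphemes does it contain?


Segmenting 'useionment' against the inventory:
  'use' -> root (morpheme 1)
  'ion' -> suffix (morpheme 2)
  'ment' -> suffix (morpheme 3)
Total morphemes: 3

3


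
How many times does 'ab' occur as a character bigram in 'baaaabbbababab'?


Scanning 'baaaabbbababab' for bigram 'ab':
  Position 0: 'ba' -> no
  Position 1: 'aa' -> no
  Position 2: 'aa' -> no
  Position 3: 'aa' -> no
  Position 4: 'ab' -> MATCH
  Position 5: 'bb' -> no
  Position 6: 'bb' -> no
  Position 7: 'ba' -> no
  Position 8: 'ab' -> MATCH
  Position 9: 'ba' -> no
  Position 10: 'ab' -> MATCH
  Position 11: 'ba' -> no
  Position 12: 'ab' -> MATCH
Total matches: 4

4


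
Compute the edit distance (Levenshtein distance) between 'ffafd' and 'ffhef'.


Building DP table for s1='ffafd' (len 5) and s2='ffhef' (len 5):
       f  f  h  e  f
    0  1  2  3  4  5
  f 1  0  1  2  3  4
  f 2  1  0  1  2  3
  a 3  2  1  1  2  3
  f 4  3  2  2  2  2
  d 5  4  3  3  3  3
Edit distance = dp[5][5] = 3

3


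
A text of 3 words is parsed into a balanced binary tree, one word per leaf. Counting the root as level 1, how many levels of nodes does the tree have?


In a balanced binary tree with n leaves the deepest leaf is ceil(log2(n)) edges below the root,
so counting node levels inclusive of root and leaves gives ceil(log2(n)) + 1 levels.
log2(3) = 1.5850
ceil(1.5850) = 2
levels = 2 + 1 = 3

3


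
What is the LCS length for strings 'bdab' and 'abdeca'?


DP table for LCS of 'bdab' and 'abdeca':
       a  b  d  e  c  a
    0  0  0  0  0  0  0
  b 0  0  1  1  1  1  1
  d 0  0  1  2  2  2  2
  a 0  1  1  2  2  2  3
  b 0  1  2  2  2  2  3
LCS: 'bda'
LCS length = 3

3


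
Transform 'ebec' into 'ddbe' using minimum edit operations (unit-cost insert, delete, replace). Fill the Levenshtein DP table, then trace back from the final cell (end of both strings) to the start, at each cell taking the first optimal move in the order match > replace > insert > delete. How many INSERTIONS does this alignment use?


Edit distance = 3. Backtracking from cell (4, 4) with preference match > replace > insert > delete,
then listing the resulting alignment 'ebec' -> 'ddbe' left to right:
  Step 1: insert 'd' [insertion #1]
  Step 2: replace e->d
  Step 3: keep 'b'
  Step 4: keep 'e'
  Step 5: delete 'c'
Total insertions: 1

1


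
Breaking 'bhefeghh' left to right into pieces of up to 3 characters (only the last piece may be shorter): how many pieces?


'bhefeghh' has 8 characters.
Chunking with max size 3:
  Chunk 1: 'bhe' (positions 0-2)
  Chunk 2: 'feg' (positions 3-5)
  Chunk 3: 'hh' (positions 6-7)
Total chunks: ceil(8 / 3) = 3

3


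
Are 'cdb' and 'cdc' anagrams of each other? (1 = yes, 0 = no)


Sort characters of 'cdb': 'bcd'
Sort characters of 'cdc': 'ccd'
Sorted forms differ -> they are NOT anagrams
Result: 0

0


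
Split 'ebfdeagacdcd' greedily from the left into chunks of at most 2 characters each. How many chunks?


'ebfdeagacdcd' has 12 characters.
Chunking with max size 2:
  Chunk 1: 'eb' (positions 0-1)
  Chunk 2: 'fd' (positions 2-3)
  Chunk 3: 'ea' (positions 4-5)
  Chunk 4: 'ga' (positions 6-7)
  Chunk 5: 'cd' (positions 8-9)
  Chunk 6: 'cd' (positions 10-11)
Total chunks: ceil(12 / 2) = 6

6


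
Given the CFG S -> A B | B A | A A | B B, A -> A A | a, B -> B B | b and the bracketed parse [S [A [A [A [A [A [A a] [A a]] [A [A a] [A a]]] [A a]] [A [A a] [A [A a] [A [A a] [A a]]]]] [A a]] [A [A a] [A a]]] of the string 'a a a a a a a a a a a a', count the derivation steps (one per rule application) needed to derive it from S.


Every bracketed nonterminal node [X ...] in the tree is produced by exactly one rule application.
Reading the tree off as a leftmost derivation:
  Step 1: S  =>  A A   (applied S -> A A)
  Step 2: A A  =>  A A A   (applied A -> A A)
  Step 3: A A A  =>  A A A A   (applied A -> A A)
  Step 4: A A A A  =>  A A A A A   (applied A -> A A)
  Step 5: A A A A A  =>  A A A A A A   (applied A -> A A)
  Step 6: A A A A A A  =>  A A A A A A A   (applied A -> A A)
  Step 7: A A A A A A A  =>  a A A A A A A   (applied A -> a)
  Step 8: a A A A A A A  =>  a a A A A A A   (applied A -> a)
  Step 9: a a A A A A A  =>  a a A A A A A A   (applied A -> A A)
  Step 10: a a A A A A A A  =>  a a a A A A A A   (applied A -> a)
  Step 11: a a a A A A A A  =>  a a a a A A A A   (applied A -> a)
  Step 12: a a a a A A A A  =>  a a a a a A A A   (applied A -> a)
  Step 13: a a a a a A A A  =>  a a a a a A A A A   (applied A -> A A)
  Step 14: a a a a a A A A A  =>  a a a a a a A A A   (applied A -> a)
  Step 15: a a a a a a A A A  =>  a a a a a a A A A A   (applied A -> A A)
  Step 16: a a a a a a A A A A  =>  a a a a a a a A A A   (applied A -> a)
  Step 17: a a a a a a a A A A  =>  a a a a a a a A A A A   (applied A -> A A)
  Step 18: a a a a a a a A A A A  =>  a a a a a a a a A A A   (applied A -> a)
  Step 19: a a a a a a a a A A A  =>  a a a a a a a a a A A   (applied A -> a)
  Step 20: a a a a a a a a a A A  =>  a a a a a a a a a a A   (applied A -> a)
  Step 21: a a a a a a a a a a A  =>  a a a a a a a a a a A A   (applied A -> A A)
  Step 22: a a a a a a a a a a A A  =>  a a a a a a a a a a a A   (applied A -> a)
  Step 23: a a a a a a a a a a a A  =>  a a a a a a a a a a a a   (applied A -> a)
Final yield: a a a a a a a a a a a a
Total rewrite steps: 23

23


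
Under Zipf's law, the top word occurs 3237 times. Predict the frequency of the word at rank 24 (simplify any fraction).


Zipf's law: freq(rank) = f1 / rank
f1 = 3237, rank = 24
freq = 3237 / 24
GCD(3237, 24) = 3
Simplified: 1079/8

1079/8


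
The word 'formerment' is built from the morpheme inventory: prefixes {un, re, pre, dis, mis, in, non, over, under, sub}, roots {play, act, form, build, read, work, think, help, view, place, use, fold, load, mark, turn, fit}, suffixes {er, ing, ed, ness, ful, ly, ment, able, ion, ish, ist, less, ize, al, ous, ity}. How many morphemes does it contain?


Segmenting 'formerment' against the inventory:
  'form' -> root (morpheme 1)
  'er' -> suffix (morpheme 2)
  'ment' -> suffix (morpheme 3)
Total morphemes: 3

3


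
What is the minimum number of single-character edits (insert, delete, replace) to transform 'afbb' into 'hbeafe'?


Building DP table for s1='afbb' (len 4) and s2='hbeafe' (len 6):
       h  b  e  a  f  e
    0  1  2  3  4  5  6
  a 1  1  2  3  3  4  5
  f 2  2  2  3  4  3  4
  b 3  3  2  3  4  4  4
  b 4  4  3  3  4  5  5
Edit distance = dp[4][6] = 5

5


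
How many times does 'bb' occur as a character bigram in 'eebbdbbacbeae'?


Scanning 'eebbdbbacbeae' for bigram 'bb':
  Position 0: 'ee' -> no
  Position 1: 'eb' -> no
  Position 2: 'bb' -> MATCH
  Position 3: 'bd' -> no
  Position 4: 'db' -> no
  Position 5: 'bb' -> MATCH
  Position 6: 'ba' -> no
  Position 7: 'ac' -> no
  Position 8: 'cb' -> no
  Position 9: 'be' -> no
  Position 10: 'ea' -> no
  Position 11: 'ae' -> no
Total matches: 2

2


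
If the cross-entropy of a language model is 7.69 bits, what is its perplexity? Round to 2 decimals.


Perplexity formula: PP = 2^H
H = 7.69
PP = 2^7.69
Decompose: 2^7.69 = 2^7 * 2^0.69
2^7 = 128, 2^0.69 ~ 1.6132835
PP ~ 128 * 1.6132835 = 206.5002880
Rounded to 2 decimals: 206.50

206.50


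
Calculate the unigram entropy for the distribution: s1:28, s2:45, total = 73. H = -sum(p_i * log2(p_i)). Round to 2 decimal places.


Computing entropy H = -sum(p_i * log2(p_i)):
  s1: p = 28/73 = 0.3836, -p*log2(p) = 0.5303
  s2: p = 45/73 = 0.6164, -p*log2(p) = 0.4303
H = sum of terms = 0.9606
Rounded to 2 decimals: 0.96

0.96


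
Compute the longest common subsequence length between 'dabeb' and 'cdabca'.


DP table for LCS of 'dabeb' and 'cdabca':
       c  d  a  b  c  a
    0  0  0  0  0  0  0
  d 0  0  1  1  1  1  1
  a 0  0  1  2  2  2  2
  b 0  0  1  2  3  3  3
  e 0  0  1  2  3  3  3
  b 0  0  1  2  3  3  3
LCS: 'dab'
LCS length = 3

3


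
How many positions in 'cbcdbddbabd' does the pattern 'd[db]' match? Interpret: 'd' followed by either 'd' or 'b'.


Pattern: d[db] means 'd' followed by either 'd' or 'b'.
Scanning 'cbcdbddbabd' position-by-position:
  Pos 0: window 'cb' -> no
  Pos 1: window 'bc' -> no
  Pos 2: window 'cd' -> no
  Pos 3: window 'db' -> MATCH
  Pos 4: window 'bd' -> no
  Pos 5: window 'dd' -> MATCH
  Pos 6: window 'db' -> MATCH
  Pos 7: window 'ba' -> no
  Pos 8: window 'ab' -> no
  Pos 9: window 'bd' -> no
  Pos 10: window 'd' -> no
Total matches: 3

3


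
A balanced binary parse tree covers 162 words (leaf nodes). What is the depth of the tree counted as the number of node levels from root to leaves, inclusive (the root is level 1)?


In a balanced binary tree with n leaves the deepest leaf is ceil(log2(n)) edges below the root,
so counting node levels inclusive of root and leaves gives ceil(log2(n)) + 1 levels.
log2(162) = 7.3399
ceil(7.3399) = 8
levels = 8 + 1 = 9

9


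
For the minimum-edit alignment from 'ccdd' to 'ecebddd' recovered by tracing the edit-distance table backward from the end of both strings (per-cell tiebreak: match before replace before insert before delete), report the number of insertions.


Edit distance = 4. Backtracking from cell (4, 7) with preference match > replace > insert > delete,
then listing the resulting alignment 'ccdd' -> 'ecebddd' left to right:
  Step 1: insert 'e' [insertion #1]
  Step 2: keep 'c'
  Step 3: insert 'e' [insertion #2]
  Step 4: insert 'b' [insertion #3]
  Step 5: replace c->d
  Step 6: keep 'd'
  Step 7: keep 'd'
Total insertions: 3

3


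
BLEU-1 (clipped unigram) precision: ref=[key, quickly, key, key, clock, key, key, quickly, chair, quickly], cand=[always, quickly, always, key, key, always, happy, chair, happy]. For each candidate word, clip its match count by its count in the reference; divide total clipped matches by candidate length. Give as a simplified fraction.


Reference word counts: {'chair': 1, 'clock': 1, 'key': 5, 'quickly': 3}
Checking each candidate word (with clipping):
  'always' -> not in reference -> no match (matches: 0)
  'quickly' -> in reference (ref count 3, used 1/3) -> match (matches: 1)
  'always' -> not in reference -> no match (matches: 1)
  'key' -> in reference (ref count 5, used 1/5) -> match (matches: 2)
  'key' -> in reference (ref count 5, used 2/5) -> match (matches: 3)
  'always' -> not in reference -> no match (matches: 3)
  'happy' -> not in reference -> no match (matches: 3)
  'chair' -> in reference (ref count 1, used 1/1) -> match (matches: 4)
  'happy' -> not in reference -> no match (matches: 4)
Clipped matches: 4, Candidate length: 9
Precision = 4/9

4/9


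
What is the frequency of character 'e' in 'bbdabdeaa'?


Scanning 'bbdabdeaa' for 'e':
  Position 6: 'e' -> MATCH (count: 1)
Total occurrences of 'e': 1

1


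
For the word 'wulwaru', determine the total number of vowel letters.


Scanning each character of 'wulwaru':
  Position 1: 'w' -> consonant (running count: 0)
  Position 2: 'u' -> vowel (running count: 1)
  Position 3: 'l' -> consonant (running count: 1)
  Position 4: 'w' -> consonant (running count: 1)
  Position 5: 'a' -> vowel (running count: 2)
  Position 6: 'r' -> consonant (running count: 2)
  Position 7: 'u' -> vowel (running count: 3)
Total vowels: 3

3


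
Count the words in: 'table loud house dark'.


Counting words by splitting on spaces:
  Word 1: 'table'
  Word 2: 'loud'
  Word 3: 'house'
  Word 4: 'dark'
Total words: 4

4


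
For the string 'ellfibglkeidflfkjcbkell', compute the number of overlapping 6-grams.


String 'ellfibglkeidflfkjcbkell' has length L = 23.
Number of overlapping n-grams = L - n + 1
Substituting: 23 - 6 + 1 = 18

18


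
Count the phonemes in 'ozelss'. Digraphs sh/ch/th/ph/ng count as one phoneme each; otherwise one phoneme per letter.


Parsing 'ozelss' greedily, digraphs first:
  'o' -> vowel phoneme (phonemes so far: 1)
  'z' -> consonant phoneme (phonemes so far: 2)
  'e' -> vowel phoneme (phonemes so far: 3)
  'l' -> consonant phoneme (phonemes so far: 4)
  's' -> consonant phoneme (phonemes so far: 5)
  's' -> consonant phoneme (phonemes so far: 6)
Total phonemes: 6

6


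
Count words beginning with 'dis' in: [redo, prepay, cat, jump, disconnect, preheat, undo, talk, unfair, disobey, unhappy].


Checking each word for prefix 'dis':
  'redo' -> no (count: 0)
  'prepay' -> no (count: 0)
  'cat' -> no (count: 0)
  'jump' -> no (count: 0)
  'disconnect' -> YES, starts with 'dis' (count: 1)
  'preheat' -> no (count: 1)
  'undo' -> no (count: 1)
  'talk' -> no (count: 1)
  'unfair' -> no (count: 1)
  'disobey' -> YES, starts with 'dis' (count: 2)
  'unhappy' -> no (count: 2)
Total with prefix 'dis': 2

2


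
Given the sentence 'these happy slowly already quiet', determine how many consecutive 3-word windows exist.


Word trigrams from [5] words:
  Trigram 1: (these happy slowly)
  Trigram 2: (happy slowly already)
  Trigram 3: (slowly already quiet)
Total word trigrams: 5 - 2 = 3

3


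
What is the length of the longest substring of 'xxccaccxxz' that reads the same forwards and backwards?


Scanning 'xxccaccxxz' for palindromic substrings.
Substring at positions 0-8: 'xxccaccxx'.
Check: reverse('xxccaccxx') = 'xxccaccxx' -> palindrome confirmed.
Neighbouring characters ('-' / 'z') break symmetry, so it cannot extend further.
No longer palindromic substring exists; longest length = 9

9


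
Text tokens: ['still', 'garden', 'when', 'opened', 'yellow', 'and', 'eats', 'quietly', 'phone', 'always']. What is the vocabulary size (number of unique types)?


Listing all tokens and tracking unique types:
  Token 1: 'still' -> NEW (unique so far: 1)
  Token 2: 'garden' -> NEW (unique so far: 2)
  Token 3: 'when' -> NEW (unique so far: 3)
  Token 4: 'opened' -> NEW (unique so far: 4)
  Token 5: 'yellow' -> NEW (unique so far: 5)
  Token 6: 'and' -> NEW (unique so far: 6)
  Token 7: 'eats' -> NEW (unique so far: 7)
  Token 8: 'quietly' -> NEW (unique so far: 8)
  Token 9: 'phone' -> NEW (unique so far: 9)
  Token 10: 'always' -> NEW (unique so far: 10)
Unique types: ('always', 'and', 'eats', 'garden', 'opened', 'phone', 'quietly', 'still', 'when', 'yellow')
Vocabulary size: 10

10


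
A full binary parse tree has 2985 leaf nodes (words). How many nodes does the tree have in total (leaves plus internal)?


Leaf nodes (terminals): 2985
Internal nodes = n - 1 = 2985 - 1 = 2984
Total = leaves + internal = 2985 + 2984 = 5969

5969


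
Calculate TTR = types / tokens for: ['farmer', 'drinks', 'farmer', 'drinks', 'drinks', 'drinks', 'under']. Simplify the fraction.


Tokens: 7
Unique types: ('drinks', 'farmer', 'under') = 3
TTR = 3/7
Already in lowest terms.

3/7


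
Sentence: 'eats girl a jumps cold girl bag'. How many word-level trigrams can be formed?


Word trigrams from [7] words:
  Trigram 1: (eats girl a)
  Trigram 2: (girl a jumps)
  Trigram 3: (a jumps cold)
  Trigram 4: (jumps cold girl)
  Trigram 5: (cold girl bag)
Total word trigrams: 7 - 2 = 5

5


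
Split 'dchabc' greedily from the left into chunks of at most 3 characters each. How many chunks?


'dchabc' has 6 characters.
Chunking with max size 3:
  Chunk 1: 'dch' (positions 0-2)
  Chunk 2: 'abc' (positions 3-5)
Total chunks: ceil(6 / 3) = 2

2


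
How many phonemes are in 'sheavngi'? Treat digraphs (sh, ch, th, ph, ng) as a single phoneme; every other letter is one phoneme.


Parsing 'sheavngi' greedily, digraphs first:
  'sh' -> digraph (1 consonant phoneme) (phonemes so far: 1)
  'e' -> vowel phoneme (phonemes so far: 2)
  'a' -> vowel phoneme (phonemes so far: 3)
  'v' -> consonant phoneme (phonemes so far: 4)
  'ng' -> digraph (1 consonant phoneme) (phonemes so far: 5)
  'i' -> vowel phoneme (phonemes so far: 6)
Total phonemes: 6

6


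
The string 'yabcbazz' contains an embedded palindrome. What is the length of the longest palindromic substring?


Scanning 'yabcbazz' for palindromic substrings.
Substring at positions 1-5: 'abcba'.
Check: reverse('abcba') = 'abcba' -> palindrome confirmed.
Neighbouring characters ('y' / 'z') break symmetry, so it cannot extend further.
No longer palindromic substring exists; longest length = 5

5


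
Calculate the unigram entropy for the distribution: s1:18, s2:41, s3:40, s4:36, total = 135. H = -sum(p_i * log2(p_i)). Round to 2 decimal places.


Computing entropy H = -sum(p_i * log2(p_i)):
  s1: p = 18/135 = 0.1333, -p*log2(p) = 0.3876
  s2: p = 41/135 = 0.3037, -p*log2(p) = 0.5221
  s3: p = 40/135 = 0.2963, -p*log2(p) = 0.5200
  s4: p = 36/135 = 0.2667, -p*log2(p) = 0.5085
H = sum of terms = 1.9382
Rounded to 2 decimals: 1.94

1.94


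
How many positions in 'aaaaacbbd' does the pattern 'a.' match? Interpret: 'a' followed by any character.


Pattern: a. means 'a' followed by any character.
Scanning 'aaaaacbbd' position-by-position:
  Pos 0: window 'aa' -> MATCH
  Pos 1: window 'aa' -> MATCH
  Pos 2: window 'aa' -> MATCH
  Pos 3: window 'aa' -> MATCH
  Pos 4: window 'ac' -> MATCH
  Pos 5: window 'cb' -> no
  Pos 6: window 'bb' -> no
  Pos 7: window 'bd' -> no
  Pos 8: window 'd' -> no
Total matches: 5

5


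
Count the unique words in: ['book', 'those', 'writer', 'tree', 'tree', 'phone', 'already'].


Listing all tokens and tracking unique types:
  Token 1: 'book' -> NEW (unique so far: 1)
  Token 2: 'those' -> NEW (unique so far: 2)
  Token 3: 'writer' -> NEW (unique so far: 3)
  Token 4: 'tree' -> NEW (unique so far: 4)
  Token 5: 'tree' -> duplicate (unique so far: 4)
  Token 6: 'phone' -> NEW (unique so far: 5)
  Token 7: 'already' -> NEW (unique so far: 6)
Unique types: ('already', 'book', 'phone', 'those', 'tree', 'writer')
Vocabulary size: 6

6


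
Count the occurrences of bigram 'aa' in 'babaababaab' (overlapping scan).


Scanning 'babaababaab' for bigram 'aa':
  Position 0: 'ba' -> no
  Position 1: 'ab' -> no
  Position 2: 'ba' -> no
  Position 3: 'aa' -> MATCH
  Position 4: 'ab' -> no
  Position 5: 'ba' -> no
  Position 6: 'ab' -> no
  Position 7: 'ba' -> no
  Position 8: 'aa' -> MATCH
  Position 9: 'ab' -> no
Total matches: 2

2


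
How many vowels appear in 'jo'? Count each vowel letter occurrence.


Scanning each character of 'jo':
  Position 1: 'j' -> consonant (running count: 0)
  Position 2: 'o' -> vowel (running count: 1)
Total vowels: 1

1


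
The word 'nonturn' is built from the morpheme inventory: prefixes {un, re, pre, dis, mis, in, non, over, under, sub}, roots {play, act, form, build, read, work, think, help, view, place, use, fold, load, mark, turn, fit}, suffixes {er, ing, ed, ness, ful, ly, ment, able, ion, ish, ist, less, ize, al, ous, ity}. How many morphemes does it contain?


Segmenting 'nonturn' against the inventory:
  'non' -> prefix (morpheme 1)
  'turn' -> root (morpheme 2)
Total morphemes: 2

2


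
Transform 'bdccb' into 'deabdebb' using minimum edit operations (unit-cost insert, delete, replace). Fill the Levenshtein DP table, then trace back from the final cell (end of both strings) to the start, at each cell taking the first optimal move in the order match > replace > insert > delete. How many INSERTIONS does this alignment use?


Edit distance = 5. Backtracking from cell (5, 8) with preference match > replace > insert > delete,
then listing the resulting alignment 'bdccb' -> 'deabdebb' left to right:
  Step 1: insert 'd' [insertion #1]
  Step 2: insert 'e' [insertion #2]
  Step 3: insert 'a' [insertion #3]
  Step 4: keep 'b'
  Step 5: keep 'd'
  Step 6: replace c->e
  Step 7: replace c->b
  Step 8: keep 'b'
Total insertions: 3

3


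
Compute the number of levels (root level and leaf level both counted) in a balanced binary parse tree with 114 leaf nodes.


In a balanced binary tree with n leaves the deepest leaf is ceil(log2(n)) edges below the root,
so counting node levels inclusive of root and leaves gives ceil(log2(n)) + 1 levels.
log2(114) = 6.8329
ceil(6.8329) = 7
levels = 7 + 1 = 8

8


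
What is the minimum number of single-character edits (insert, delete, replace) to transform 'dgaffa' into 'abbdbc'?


Building DP table for s1='dgaffa' (len 6) and s2='abbdbc' (len 6):
       a  b  b  d  b  c
    0  1  2  3  4  5  6
  d 1  1  2  3  3  4  5
  g 2  2  2  3  4  4  5
  a 3  2  3  3  4  5  5
  f 4  3  3  4  4  5  6
  f 5  4  4  4  5  5  6
  a 6  5  5  5  5  6  6
Edit distance = dp[6][6] = 6

6
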